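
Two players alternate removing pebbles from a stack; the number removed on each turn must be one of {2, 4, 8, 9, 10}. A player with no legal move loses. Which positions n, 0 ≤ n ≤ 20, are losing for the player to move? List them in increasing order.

n :  0  1  2  3  4  5  6  7  8  9 10 11 12 13 14 15 16 17 18 19 20
G :  0  0  1  1  2  2  0  0  1  1  2  2  0  0  1  1  2  2  0  0  1
P-positions are exactly the n with G(n) = 0.

0, 1, 6, 7, 12, 13, 18, 19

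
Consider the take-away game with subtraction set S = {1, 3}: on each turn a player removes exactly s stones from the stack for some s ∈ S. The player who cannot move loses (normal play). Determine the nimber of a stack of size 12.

G(0) = 0
G(1) = mex{0} = 1
G(2) = mex{1} = 0
G(3) = mex{0,0} = 1
G(4) = mex{1,1} = 0
G(5) = mex{0,0} = 1
G(6) = mex{1,1} = 0
G(7) = mex{0,0} = 1
G(8) = mex{1,1} = 0
G(9) = mex{0,0} = 1
G(10) = mex{1,1} = 0
G(11) = mex{0,0} = 1
G(12) = mex{1,1} = 0

0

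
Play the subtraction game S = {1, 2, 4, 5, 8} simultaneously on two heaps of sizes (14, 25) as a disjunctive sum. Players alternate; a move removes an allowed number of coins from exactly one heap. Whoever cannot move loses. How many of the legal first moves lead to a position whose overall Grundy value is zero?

All heaps use S = {1, 2, 4, 5, 8}:
n :  0  1  2  3  4  5  6  7  8  9 10 11 12 13 14 15 16 17 18 19 20 21 22 23 24 25
G :  0  1  2  0  1  2  0  1  2  0  1  2  0  1  2  0  1  2  0  1  2  0  1  2  0  1
Heap A: G(14) = 2.
Heap B: G(25) = 1.
Combined Grundy value = 2 ⊕ 1 = 3.
A winning move leaves total XOR = 0, i.e. changes one component's Grundy value g to g ⊕ X where X is the current total.
Heap A: need g' = 2⊕3 = 1. Options: 14−1→G=1, 14−2→G=0, 14−4→G=1, 14−5→G=0, 14−8→G=0. Hits: 2.
Heap B: need g' = 1⊕3 = 2. Options: 25−1→G=0, 25−2→G=2, 25−4→G=0, 25−5→G=2, 25−8→G=2. Hits: 3.

5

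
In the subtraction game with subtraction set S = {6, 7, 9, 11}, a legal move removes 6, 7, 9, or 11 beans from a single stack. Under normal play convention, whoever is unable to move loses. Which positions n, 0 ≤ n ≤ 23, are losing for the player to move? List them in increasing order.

0, 1, 2, 3, 4, 5, 17, 18, 19, 20, 21, 22

n :  0  1  2  3  4  5  6  7  8  9 10 11 12 13 14 15 16 17 18 19 20 21 22 23
G :  0  0  0  0  0  0  1  1  1  1  1  1  2  2  2  2  2  0  0  0  0  0  0  1
P-positions are exactly the n with G(n) = 0.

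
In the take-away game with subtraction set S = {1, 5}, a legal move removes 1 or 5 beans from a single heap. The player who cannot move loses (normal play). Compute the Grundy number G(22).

0

G(0) = 0
G(1) = mex{0} = 1
G(2) = mex{1} = 0
G(3) = mex{0} = 1
G(4) = mex{1} = 0
G(5) = mex{0,0} = 1
G(6) = mex{1,1} = 0
G(7) = mex{0,0} = 1
G(8) = mex{1,1} = 0
G(9) = mex{0,0} = 1
G(10) = mex{1,1} = 0
G(11) = mex{0,0} = 1
G(12) = mex{1,1} = 0
G(13) = mex{0,0} = 1
G(14) = mex{1,1} = 0
G(15) = mex{0,0} = 1
G(16) = mex{1,1} = 0
G(17) = mex{0,0} = 1
G(18) = mex{1,1} = 0
G(19) = mex{0,0} = 1
G(20) = mex{1,1} = 0
G(21) = mex{0,0} = 1
G(22) = mex{1,1} = 0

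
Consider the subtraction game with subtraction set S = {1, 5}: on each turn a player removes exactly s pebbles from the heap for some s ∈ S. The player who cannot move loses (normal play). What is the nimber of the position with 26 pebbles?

G(0) = 0
G(1) = mex{0} = 1
G(2) = mex{1} = 0
G(3) = mex{0} = 1
G(4) = mex{1} = 0
G(5) = mex{0,0} = 1
G(6) = mex{1,1} = 0
G(7) = mex{0,0} = 1
G(8) = mex{1,1} = 0
G(9) = mex{0,0} = 1
G(10) = mex{1,1} = 0
G(11) = mex{0,0} = 1
G(12) = mex{1,1} = 0
G(13) = mex{0,0} = 1
G(14) = mex{1,1} = 0
G(15) = mex{0,0} = 1
G(16) = mex{1,1} = 0
G(17) = mex{0,0} = 1
G(18) = mex{1,1} = 0
G(19) = mex{0,0} = 1
G(20) = mex{1,1} = 0
G(21) = mex{0,0} = 1
G(22) = mex{1,1} = 0
G(23) = mex{0,0} = 1
G(24) = mex{1,1} = 0
G(25) = mex{0,0} = 1
G(26) = mex{1,1} = 0

0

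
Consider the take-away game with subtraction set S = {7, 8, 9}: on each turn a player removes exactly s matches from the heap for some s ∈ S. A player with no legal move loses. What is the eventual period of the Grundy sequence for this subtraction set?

n :  0  1  2  3  4  5  6  7  8  9 10 11 12 13 14 15 16 17 18 19 20 21 22 23 24 25 26 27 28 29 30 31 32 33
G :  0  0  0  0  0  0  0  1  1  1  1  1  1  1  2  2  0  0  0  0  0  0  0  1  1  1  1  1  1  1  2  2  0  0
G(n+16) = G(n) holds for n = 0,…,8 (a full window of length max(S) = 9), so the sequence is purely periodic with period 16.

16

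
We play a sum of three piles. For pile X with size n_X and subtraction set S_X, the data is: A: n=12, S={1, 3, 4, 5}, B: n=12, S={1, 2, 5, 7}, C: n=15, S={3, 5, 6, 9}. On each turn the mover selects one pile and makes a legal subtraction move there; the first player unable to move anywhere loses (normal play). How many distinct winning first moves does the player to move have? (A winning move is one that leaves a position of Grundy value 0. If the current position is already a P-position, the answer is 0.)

Pile A, S = {1, 3, 4, 5}:
n :  0  1  2  3  4  5  6  7  8  9 10 11 12
G :  0  1  0  1  2  3  2  3  0  1  0  1  2
G_A(12) = 2.
Pile B, S = {1, 2, 5, 7}:
G(0) = 0
G(1) = mex{0} = 1
G(2) = mex{1,0} = 2
G(3) = mex{2,1} = 0
G(4) = mex{0,2} = 1
G(5) = mex{1,0,0} = 2
G(6) = mex{2,1,1} = 0
G(7) = mex{0,2,2,0} = 1
G(8) = mex{1,0,0,1} = 2
G(9) = mex{2,1,1,2} = 0
G(10) = mex{0,2,2,0} = 1
G(11) = mex{1,0,0,1} = 2
G(12) = mex{2,1,1,2} = 0
G_B(12) = 0.
Pile C, S = {3, 5, 6, 9}:
n :  0  1  2  3  4  5  6  7  8  9 10 11 12 13 14 15
G :  0  0  0  1  1  1  2  2  2  3  3  3  0  0  0  1
G_C(15) = 1.
Combined Grundy value = 2 ⊕ 0 ⊕ 1 = 3.
A winning move leaves total XOR = 0, i.e. changes one component's Grundy value g to g ⊕ X where X is the current total.
Pile A: need g' = 2⊕3 = 1. Options: 12−1→G=1, 12−3→G=1, 12−4→G=0, 12−5→G=3. Hits: 2.
Pile B: need g' = 0⊕3 = 3. Options: 12−1→G=2, 12−2→G=1, 12−5→G=1, 12−7→G=2. Hits: 0.
Pile C: need g' = 1⊕3 = 2. Options: 15−3→G=0, 15−5→G=3, 15−6→G=3, 15−9→G=2. Hits: 1.

3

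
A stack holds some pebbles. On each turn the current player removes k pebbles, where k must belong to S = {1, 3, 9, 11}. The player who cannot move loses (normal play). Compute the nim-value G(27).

G(0) = 0
G(1) = mex{0} = 1
G(2) = mex{1} = 0
G(3) = mex{0,0} = 1
G(4) = mex{1,1} = 0
G(5) = mex{0,0} = 1
G(6) = mex{1,1} = 0
G(7) = mex{0,0} = 1
G(8) = mex{1,1} = 0
G(9) = mex{0,0,0} = 1
G(10) = mex{1,1,1} = 0
G(11) = mex{0,0,0,0} = 1
G(12) = mex{1,1,1,1} = 0
G(13) = mex{0,0,0,0} = 1
G(14) = mex{1,1,1,1} = 0
G(15) = mex{0,0,0,0} = 1
G(16) = mex{1,1,1,1} = 0
G(17) = mex{0,0,0,0} = 1
G(18) = mex{1,1,1,1} = 0
G(19) = mex{0,0,0,0} = 1
G(20) = mex{1,1,1,1} = 0
G(21) = mex{0,0,0,0} = 1
G(22) = mex{1,1,1,1} = 0
G(23) = mex{0,0,0,0} = 1
G(24) = mex{1,1,1,1} = 0
G(25) = mex{0,0,0,0} = 1
G(26) = mex{1,1,1,1} = 0
G(27) = mex{0,0,0,0} = 1

1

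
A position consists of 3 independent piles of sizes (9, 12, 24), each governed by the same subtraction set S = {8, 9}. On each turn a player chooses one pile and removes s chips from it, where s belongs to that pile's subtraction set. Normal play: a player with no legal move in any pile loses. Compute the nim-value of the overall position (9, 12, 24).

0

All piles use S = {8, 9}:
n :  0  1  2  3  4  5  6  7  8  9 10 11 12 13 14 15 16 17 18 19 20 21 22 23 24
G :  0  0  0  0  0  0  0  0  1  1  1  1  1  1  1  1  2  0  0  0  0  0  0  0  0
Pile A: G(9) = 1.
Pile B: G(12) = 1.
Pile C: G(24) = 0.
Combined Grundy value = 1 ⊕ 1 ⊕ 0 = 0.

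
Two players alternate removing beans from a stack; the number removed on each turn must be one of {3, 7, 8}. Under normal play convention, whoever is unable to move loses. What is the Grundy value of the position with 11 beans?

0

G(0) = 0
G(1) = mex{} = 0
G(2) = mex{} = 0
G(3) = mex{0} = 1
G(4) = mex{0} = 1
G(5) = mex{0} = 1
G(6) = mex{1} = 0
G(7) = mex{1,0} = 2
G(8) = mex{1,0,0} = 2
G(9) = mex{0,0,0} = 1
G(10) = mex{2,1,0} = 3
G(11) = mex{2,1,1} = 0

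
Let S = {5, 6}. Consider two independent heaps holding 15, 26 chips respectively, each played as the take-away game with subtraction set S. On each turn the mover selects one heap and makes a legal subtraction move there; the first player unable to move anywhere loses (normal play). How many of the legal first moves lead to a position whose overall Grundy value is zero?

0

All heaps use S = {5, 6}:
n :  0  1  2  3  4  5  6  7  8  9 10 11 12 13 14 15 16 17 18 19 20 21 22 23 24 25 26
G :  0  0  0  0  0  1  1  1  1  1  2  0  0  0  0  0  1  1  1  1  1  2  0  0  0  0  0
Heap A: G(15) = 0.
Heap B: G(26) = 0.
Combined Grundy value = 0 ⊕ 0 = 0.
A winning move leaves total XOR = 0, i.e. changes one component's Grundy value g to g ⊕ X where X is the current total.
Heap A: target g' = 0⊕0 = 0, but every legal move changes the Grundy value (mex property), so 0 moves.
Heap B: target g' = 0⊕0 = 0, but every legal move changes the Grundy value (mex property), so 0 moves.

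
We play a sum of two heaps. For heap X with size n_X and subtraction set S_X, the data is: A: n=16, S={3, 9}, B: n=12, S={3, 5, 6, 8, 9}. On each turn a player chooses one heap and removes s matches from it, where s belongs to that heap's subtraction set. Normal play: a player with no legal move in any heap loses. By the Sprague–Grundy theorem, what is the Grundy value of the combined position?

Heap A, S = {3, 9}:
n :  0  1  2  3  4  5  6  7  8  9 10 11 12 13 14 15 16
G :  0  0  0  1  1  1  0  0  0  1  1  1  0  0  0  1  1
G_A(16) = 1.
Heap B, S = {3, 5, 6, 8, 9}:
G(0) = 0
G(1) = mex{} = 0
G(2) = mex{} = 0
G(3) = mex{0} = 1
G(4) = mex{0} = 1
G(5) = mex{0,0} = 1
G(6) = mex{1,0,0} = 2
G(7) = mex{1,0,0} = 2
G(8) = mex{1,1,0,0} = 2
G(9) = mex{2,1,1,0,0} = 3
G(10) = mex{2,1,1,0,0} = 3
G(11) = mex{2,2,1,1,0} = 3
G(12) = mex{3,2,2,1,1} = 0
G_B(12) = 0.
Combined Grundy value = 1 ⊕ 0 = 1.

1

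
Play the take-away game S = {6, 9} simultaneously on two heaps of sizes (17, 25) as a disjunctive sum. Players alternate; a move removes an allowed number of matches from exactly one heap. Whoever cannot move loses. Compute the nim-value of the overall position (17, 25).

1

All heaps use S = {6, 9}:
n :  0  1  2  3  4  5  6  7  8  9 10 11 12 13 14 15 16 17 18 19 20 21 22 23 24 25
G :  0  0  0  0  0  0  1  1  1  1  1  1  2  2  2  0  0  0  0  0  0  1  1  1  1  1
Heap A: G(17) = 0.
Heap B: G(25) = 1.
Combined Grundy value = 0 ⊕ 1 = 1.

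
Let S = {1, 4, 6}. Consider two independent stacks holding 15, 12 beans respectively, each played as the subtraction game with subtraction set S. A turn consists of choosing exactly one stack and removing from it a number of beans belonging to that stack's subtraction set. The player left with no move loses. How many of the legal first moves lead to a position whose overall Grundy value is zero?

0

All stacks use S = {1, 4, 6}:
n :  0  1  2  3  4  5  6  7  8  9 10 11 12 13 14 15
G :  0  1  0  1  2  0  1  0  1  2  0  1  0  1  2  0
Stack A: G(15) = 0.
Stack B: G(12) = 0.
Combined Grundy value = 0 ⊕ 0 = 0.
A winning move leaves total XOR = 0, i.e. changes one component's Grundy value g to g ⊕ X where X is the current total.
Stack A: target g' = 0⊕0 = 0, but every legal move changes the Grundy value (mex property), so 0 moves.
Stack B: target g' = 0⊕0 = 0, but every legal move changes the Grundy value (mex property), so 0 moves.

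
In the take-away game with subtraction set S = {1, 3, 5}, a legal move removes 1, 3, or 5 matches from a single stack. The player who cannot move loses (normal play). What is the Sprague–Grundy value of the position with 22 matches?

0

n :  0  1  2  3  4  5  6  7  8  9 10 11 12 13 14 15 16 17 18 19 20 21 22
G :  0  1  0  1  0  1  0  1  0  1  0  1  0  1  0  1  0  1  0  1  0  1  0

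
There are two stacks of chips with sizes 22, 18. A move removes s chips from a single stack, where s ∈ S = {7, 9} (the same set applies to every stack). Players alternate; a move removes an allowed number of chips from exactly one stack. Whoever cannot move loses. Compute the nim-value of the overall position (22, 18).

All stacks use S = {7, 9}:
G(0) = 0
G(1) = mex{} = 0
G(2) = mex{} = 0
G(3) = mex{} = 0
G(4) = mex{} = 0
G(5) = mex{} = 0
G(6) = mex{} = 0
G(7) = mex{0} = 1
G(8) = mex{0} = 1
G(9) = mex{0,0} = 1
G(10) = mex{0,0} = 1
G(11) = mex{0,0} = 1
G(12) = mex{0,0} = 1
G(13) = mex{0,0} = 1
G(14) = mex{1,0} = 2
G(15) = mex{1,0} = 2
G(16) = mex{1,1} = 0
G(17) = mex{1,1} = 0
G(18) = mex{1,1} = 0
G(19) = mex{1,1} = 0
G(20) = mex{1,1} = 0
G(21) = mex{2,1} = 0
G(22) = mex{2,1} = 0
Stack A: G(22) = 0.
Stack B: G(18) = 0.
Combined Grundy value = 0 ⊕ 0 = 0.

0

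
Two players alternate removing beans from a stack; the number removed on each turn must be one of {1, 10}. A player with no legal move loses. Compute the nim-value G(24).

0

n :  0  1  2  3  4  5  6  7  8  9 10 11 12 13 14 15 16 17 18 19 20 21 22 23 24
G :  0  1  0  1  0  1  0  1  0  1  2  0  1  0  1  0  1  0  1  0  1  2  0  1  0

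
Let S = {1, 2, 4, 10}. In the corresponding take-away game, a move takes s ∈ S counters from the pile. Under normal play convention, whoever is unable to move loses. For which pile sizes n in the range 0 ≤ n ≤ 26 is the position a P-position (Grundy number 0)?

n :  0  1  2  3  4  5  6  7  8  9 10 11 12 13 14 15 16 17 18 19 20 21 22 23 24 25 26
G :  0  1  2  0  1  2  0  1  2  0  1  2  0  1  2  0  1  2  0  1  2  0  1  2  0  1  2
P-positions are exactly the n with G(n) = 0.

0, 3, 6, 9, 12, 15, 18, 21, 24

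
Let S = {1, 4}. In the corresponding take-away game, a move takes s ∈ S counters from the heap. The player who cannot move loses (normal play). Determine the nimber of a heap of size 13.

1

n :  0  1  2  3  4  5  6  7  8  9 10 11 12 13
G :  0  1  0  1  2  0  1  0  1  2  0  1  0  1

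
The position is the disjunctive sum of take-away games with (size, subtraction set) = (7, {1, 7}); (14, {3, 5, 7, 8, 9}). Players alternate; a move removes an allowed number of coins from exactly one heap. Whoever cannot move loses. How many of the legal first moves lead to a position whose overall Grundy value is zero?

3

Heap A, S = {1, 7}:
G(0) = 0
G(1) = mex{0} = 1
G(2) = mex{1} = 0
G(3) = mex{0} = 1
G(4) = mex{1} = 0
G(5) = mex{0} = 1
G(6) = mex{1} = 0
G(7) = mex{0,0} = 1
G_A(7) = 1.
Heap B, S = {3, 5, 7, 8, 9}:
G(0) = 0
G(1) = mex{} = 0
G(2) = mex{} = 0
G(3) = mex{0} = 1
G(4) = mex{0} = 1
G(5) = mex{0,0} = 1
G(6) = mex{1,0} = 2
G(7) = mex{1,0,0} = 2
G(8) = mex{1,1,0,0} = 2
G(9) = mex{2,1,0,0,0} = 3
G(10) = mex{2,1,1,0,0} = 3
G(11) = mex{2,2,1,1,0} = 3
G(12) = mex{3,2,1,1,1} = 0
G(13) = mex{3,2,2,1,1} = 0
G(14) = mex{3,3,2,2,1} = 0
G_B(14) = 0.
Combined Grundy value = 1 ⊕ 0 = 1.
A winning move leaves total XOR = 0, i.e. changes one component's Grundy value g to g ⊕ X where X is the current total.
Heap A: need g' = 1⊕1 = 0. Options: 7−1→G=0, 7−7→G=0. Hits: 2.
Heap B: need g' = 0⊕1 = 1. Options: 14−3→G=3, 14−5→G=3, 14−7→G=2, 14−8→G=2, 14−9→G=1. Hits: 1.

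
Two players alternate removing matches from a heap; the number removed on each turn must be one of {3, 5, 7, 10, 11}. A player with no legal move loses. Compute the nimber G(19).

G(0) = 0
G(1) = mex{} = 0
G(2) = mex{} = 0
G(3) = mex{0} = 1
G(4) = mex{0} = 1
G(5) = mex{0,0} = 1
G(6) = mex{1,0} = 2
G(7) = mex{1,0,0} = 2
G(8) = mex{1,1,0} = 2
G(9) = mex{2,1,0} = 3
G(10) = mex{2,1,1,0} = 3
G(11) = mex{2,2,1,0,0} = 3
G(12) = mex{3,2,1,0,0} = 4
G(13) = mex{3,2,2,1,0} = 4
G(14) = mex{3,3,2,1,1} = 0
G(15) = mex{4,3,2,1,1} = 0
G(16) = mex{4,3,3,2,1} = 0
G(17) = mex{0,4,3,2,2} = 1
G(18) = mex{0,4,3,2,2} = 1
G(19) = mex{0,0,4,3,2} = 1

1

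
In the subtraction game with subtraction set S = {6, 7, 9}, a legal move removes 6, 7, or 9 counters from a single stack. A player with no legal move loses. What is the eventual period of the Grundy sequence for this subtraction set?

G(0) = 0
G(1) = mex{} = 0
G(2) = mex{} = 0
G(3) = mex{} = 0
G(4) = mex{} = 0
G(5) = mex{} = 0
G(6) = mex{0} = 1
G(7) = mex{0,0} = 1
G(8) = mex{0,0} = 1
G(9) = mex{0,0,0} = 1
G(10) = mex{0,0,0} = 1
G(11) = mex{0,0,0} = 1
G(12) = mex{1,0,0} = 2
G(13) = mex{1,1,0} = 2
G(14) = mex{1,1,0} = 2
G(15) = mex{1,1,1} = 0
G(16) = mex{1,1,1} = 0
G(17) = mex{1,1,1} = 0
G(18) = mex{2,1,1} = 0
G(19) = mex{2,2,1} = 0
G(20) = mex{2,2,1} = 0
G(21) = mex{0,2,2} = 1
G(22) = mex{0,0,2} = 1
G(23) = mex{0,0,2} = 1
G(24) = mex{0,0,0} = 1
G(25) = mex{0,0,0} = 1
G(26) = mex{0,0,0} = 1
G(27) = mex{1,0,0} = 2
G(28) = mex{1,1,0} = 2
G(29) = mex{1,1,0} = 2
G(30) = mex{1,1,1} = 0
G(31) = mex{1,1,1} = 0
G(n+15) = G(n) holds for n = 0,…,8 (a full window of length max(S) = 9), so the sequence is purely periodic with period 15.

15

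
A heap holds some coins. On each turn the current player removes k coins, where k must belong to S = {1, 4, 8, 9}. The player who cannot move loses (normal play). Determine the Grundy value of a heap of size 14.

2

G(0) = 0
G(1) = mex{0} = 1
G(2) = mex{1} = 0
G(3) = mex{0} = 1
G(4) = mex{1,0} = 2
G(5) = mex{2,1} = 0
G(6) = mex{0,0} = 1
G(7) = mex{1,1} = 0
G(8) = mex{0,2,0} = 1
G(9) = mex{1,0,1,0} = 2
G(10) = mex{2,1,0,1} = 3
G(11) = mex{3,0,1,0} = 2
G(12) = mex{2,1,2,1} = 0
G(13) = mex{0,2,0,2} = 1
G(14) = mex{1,3,1,0} = 2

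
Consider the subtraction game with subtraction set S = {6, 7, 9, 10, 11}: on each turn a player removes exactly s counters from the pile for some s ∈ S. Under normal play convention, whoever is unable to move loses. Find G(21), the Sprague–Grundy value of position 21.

G(0) = 0
G(1) = mex{} = 0
G(2) = mex{} = 0
G(3) = mex{} = 0
G(4) = mex{} = 0
G(5) = mex{} = 0
G(6) = mex{0} = 1
G(7) = mex{0,0} = 1
G(8) = mex{0,0} = 1
G(9) = mex{0,0,0} = 1
G(10) = mex{0,0,0,0} = 1
G(11) = mex{0,0,0,0,0} = 1
G(12) = mex{1,0,0,0,0} = 2
G(13) = mex{1,1,0,0,0} = 2
G(14) = mex{1,1,0,0,0} = 2
G(15) = mex{1,1,1,0,0} = 2
G(16) = mex{1,1,1,1,0} = 2
G(17) = mex{1,1,1,1,1} = 0
G(18) = mex{2,1,1,1,1} = 0
G(19) = mex{2,2,1,1,1} = 0
G(20) = mex{2,2,1,1,1} = 0
G(21) = mex{2,2,2,1,1} = 0

0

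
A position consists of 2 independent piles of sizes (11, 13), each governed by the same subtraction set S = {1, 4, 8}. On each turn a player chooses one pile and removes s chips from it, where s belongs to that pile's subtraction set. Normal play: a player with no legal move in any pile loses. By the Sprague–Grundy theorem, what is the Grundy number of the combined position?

All piles use S = {1, 4, 8}:
G(0) = 0
G(1) = mex{0} = 1
G(2) = mex{1} = 0
G(3) = mex{0} = 1
G(4) = mex{1,0} = 2
G(5) = mex{2,1} = 0
G(6) = mex{0,0} = 1
G(7) = mex{1,1} = 0
G(8) = mex{0,2,0} = 1
G(9) = mex{1,0,1} = 2
G(10) = mex{2,1,0} = 3
G(11) = mex{3,0,1} = 2
G(12) = mex{2,1,2} = 0
G(13) = mex{0,2,0} = 1
Pile A: G(11) = 2.
Pile B: G(13) = 1.
Combined Grundy value = 2 ⊕ 1 = 3.

3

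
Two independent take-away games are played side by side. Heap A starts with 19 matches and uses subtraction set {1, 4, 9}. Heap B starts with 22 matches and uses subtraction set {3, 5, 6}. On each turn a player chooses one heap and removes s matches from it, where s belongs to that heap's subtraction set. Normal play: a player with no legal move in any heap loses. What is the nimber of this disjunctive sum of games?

Heap A, S = {1, 4, 9}:
G(0) = 0
G(1) = mex{0} = 1
G(2) = mex{1} = 0
G(3) = mex{0} = 1
G(4) = mex{1,0} = 2
G(5) = mex{2,1} = 0
G(6) = mex{0,0} = 1
G(7) = mex{1,1} = 0
G(8) = mex{0,2} = 1
G(9) = mex{1,0,0} = 2
G(10) = mex{2,1,1} = 0
G(11) = mex{0,0,0} = 1
G(12) = mex{1,1,1} = 0
G(13) = mex{0,2,2} = 1
G(14) = mex{1,0,0} = 2
G(15) = mex{2,1,1} = 0
G(16) = mex{0,0,0} = 1
G(17) = mex{1,1,1} = 0
G(18) = mex{0,2,2} = 1
G(19) = mex{1,0,0} = 2
G_A(19) = 2.
Heap B, S = {3, 5, 6}:
n :  0  1  2  3  4  5  6  7  8  9 10 11 12 13 14 15 16 17 18 19 20 21 22
G :  0  0  0  1  1  1  2  2  2  0  0  0  1  1  1  2  2  2  0  0  0  1  1
G_B(22) = 1.
Combined Grundy value = 2 ⊕ 1 = 3.

3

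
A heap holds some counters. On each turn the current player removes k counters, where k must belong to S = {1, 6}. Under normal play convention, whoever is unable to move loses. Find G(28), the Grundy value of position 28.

0

G(0) = 0
G(1) = mex{0} = 1
G(2) = mex{1} = 0
G(3) = mex{0} = 1
G(4) = mex{1} = 0
G(5) = mex{0} = 1
G(6) = mex{1,0} = 2
G(7) = mex{2,1} = 0
G(8) = mex{0,0} = 1
G(9) = mex{1,1} = 0
G(10) = mex{0,0} = 1
G(11) = mex{1,1} = 0
G(12) = mex{0,2} = 1
G(13) = mex{1,0} = 2
G(14) = mex{2,1} = 0
G(15) = mex{0,0} = 1
G(16) = mex{1,1} = 0
G(17) = mex{0,0} = 1
G(18) = mex{1,1} = 0
G(19) = mex{0,2} = 1
G(20) = mex{1,0} = 2
G(21) = mex{2,1} = 0
G(22) = mex{0,0} = 1
G(23) = mex{1,1} = 0
G(24) = mex{0,0} = 1
G(25) = mex{1,1} = 0
G(26) = mex{0,2} = 1
G(27) = mex{1,0} = 2
G(28) = mex{2,1} = 0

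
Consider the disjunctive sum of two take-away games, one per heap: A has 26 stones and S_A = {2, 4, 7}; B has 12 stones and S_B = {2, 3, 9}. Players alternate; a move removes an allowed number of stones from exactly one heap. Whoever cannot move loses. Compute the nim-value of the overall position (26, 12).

Heap A, S = {2, 4, 7}:
G(0) = 0
G(1) = mex{} = 0
G(2) = mex{0} = 1
G(3) = mex{0} = 1
G(4) = mex{1,0} = 2
G(5) = mex{1,0} = 2
G(6) = mex{2,1} = 0
G(7) = mex{2,1,0} = 3
G(8) = mex{0,2,0} = 1
G(9) = mex{3,2,1} = 0
G(10) = mex{1,0,1} = 2
G(11) = mex{0,3,2} = 1
G(12) = mex{2,1,2} = 0
G(13) = mex{1,0,0} = 2
G(14) = mex{0,2,3} = 1
G(15) = mex{2,1,1} = 0
G(16) = mex{1,0,0} = 2
G(17) = mex{0,2,2} = 1
G(18) = mex{2,1,1} = 0
G(19) = mex{1,0,0} = 2
G(20) = mex{0,2,2} = 1
G(21) = mex{2,1,1} = 0
G(22) = mex{1,0,0} = 2
G(23) = mex{0,2,2} = 1
G(24) = mex{2,1,1} = 0
G(25) = mex{1,0,0} = 2
G(26) = mex{0,2,2} = 1
G_A(26) = 1.
Heap B, S = {2, 3, 9}:
n :  0  1  2  3  4  5  6  7  8  9 10 11 12
G :  0  0  1  1  2  0  0  1  1  2  2  0  0
G_B(12) = 0.
Combined Grundy value = 1 ⊕ 0 = 1.

1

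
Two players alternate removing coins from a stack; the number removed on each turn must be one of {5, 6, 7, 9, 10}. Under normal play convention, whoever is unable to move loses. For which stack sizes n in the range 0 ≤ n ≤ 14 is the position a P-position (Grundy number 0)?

0, 1, 2, 3, 4

G(0) = 0
G(1) = mex{} = 0
G(2) = mex{} = 0
G(3) = mex{} = 0
G(4) = mex{} = 0
G(5) = mex{0} = 1
G(6) = mex{0,0} = 1
G(7) = mex{0,0,0} = 1
G(8) = mex{0,0,0} = 1
G(9) = mex{0,0,0,0} = 1
G(10) = mex{1,0,0,0,0} = 2
G(11) = mex{1,1,0,0,0} = 2
G(12) = mex{1,1,1,0,0} = 2
G(13) = mex{1,1,1,0,0} = 2
G(14) = mex{1,1,1,1,0} = 2
P-positions are exactly the n with G(n) = 0.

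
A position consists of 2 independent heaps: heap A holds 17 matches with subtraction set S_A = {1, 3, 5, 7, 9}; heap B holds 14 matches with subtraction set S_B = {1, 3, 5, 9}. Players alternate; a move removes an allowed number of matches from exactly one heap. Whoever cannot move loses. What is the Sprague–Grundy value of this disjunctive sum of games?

1

Heap A, S = {1, 3, 5, 7, 9}:
G(0) = 0
G(1) = mex{0} = 1
G(2) = mex{1} = 0
G(3) = mex{0,0} = 1
G(4) = mex{1,1} = 0
G(5) = mex{0,0,0} = 1
G(6) = mex{1,1,1} = 0
G(7) = mex{0,0,0,0} = 1
G(8) = mex{1,1,1,1} = 0
G(9) = mex{0,0,0,0,0} = 1
G(10) = mex{1,1,1,1,1} = 0
G(11) = mex{0,0,0,0,0} = 1
G(12) = mex{1,1,1,1,1} = 0
G(13) = mex{0,0,0,0,0} = 1
G(14) = mex{1,1,1,1,1} = 0
G(15) = mex{0,0,0,0,0} = 1
G(16) = mex{1,1,1,1,1} = 0
G(17) = mex{0,0,0,0,0} = 1
G_A(17) = 1.
Heap B, S = {1, 3, 5, 9}:
n :  0  1  2  3  4  5  6  7  8  9 10 11 12 13 14
G :  0  1  0  1  0  1  0  1  0  1  0  1  0  1  0
G_B(14) = 0.
Combined Grundy value = 1 ⊕ 0 = 1.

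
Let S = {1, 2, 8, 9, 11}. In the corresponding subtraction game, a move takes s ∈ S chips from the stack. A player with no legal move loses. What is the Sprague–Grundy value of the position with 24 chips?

1

G(0) = 0
G(1) = mex{0} = 1
G(2) = mex{1,0} = 2
G(3) = mex{2,1} = 0
G(4) = mex{0,2} = 1
G(5) = mex{1,0} = 2
G(6) = mex{2,1} = 0
G(7) = mex{0,2} = 1
G(8) = mex{1,0,0} = 2
G(9) = mex{2,1,1,0} = 3
G(10) = mex{3,2,2,1} = 0
G(11) = mex{0,3,0,2,0} = 1
G(12) = mex{1,0,1,0,1} = 2
G(13) = mex{2,1,2,1,2} = 0
G(14) = mex{0,2,0,2,0} = 1
G(15) = mex{1,0,1,0,1} = 2
G(16) = mex{2,1,2,1,2} = 0
G(17) = mex{0,2,3,2,0} = 1
G(18) = mex{1,0,0,3,1} = 2
G(19) = mex{2,1,1,0,2} = 3
G(20) = mex{3,2,2,1,3} = 0
G(21) = mex{0,3,0,2,0} = 1
G(22) = mex{1,0,1,0,1} = 2
G(23) = mex{2,1,2,1,2} = 0
G(24) = mex{0,2,0,2,0} = 1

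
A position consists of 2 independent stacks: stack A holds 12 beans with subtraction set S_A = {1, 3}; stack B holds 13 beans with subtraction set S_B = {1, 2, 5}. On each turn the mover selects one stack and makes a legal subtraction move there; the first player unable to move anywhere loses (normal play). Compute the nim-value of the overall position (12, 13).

Stack A, S = {1, 3}:
n :  0  1  2  3  4  5  6  7  8  9 10 11 12
G :  0  1  0  1  0  1  0  1  0  1  0  1  0
G_A(12) = 0.
Stack B, S = {1, 2, 5}:
n :  0  1  2  3  4  5  6  7  8  9 10 11 12 13
G :  0  1  2  0  1  2  0  1  2  0  1  2  0  1
G_B(13) = 1.
Combined Grundy value = 0 ⊕ 1 = 1.

1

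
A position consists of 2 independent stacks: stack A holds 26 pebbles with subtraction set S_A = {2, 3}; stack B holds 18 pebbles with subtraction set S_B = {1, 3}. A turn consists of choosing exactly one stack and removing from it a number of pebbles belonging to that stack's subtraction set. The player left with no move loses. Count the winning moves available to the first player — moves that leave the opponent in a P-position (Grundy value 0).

Stack A, S = {2, 3}:
n :  0  1  2  3  4  5  6  7  8  9 10 11 12 13 14 15 16 17 18 19 20 21 22 23 24 25 26
G :  0  0  1  1  2  0  0  1  1  2  0  0  1  1  2  0  0  1  1  2  0  0  1  1  2  0  0
G_A(26) = 0.
Stack B, S = {1, 3}:
n :  0  1  2  3  4  5  6  7  8  9 10 11 12 13 14 15 16 17 18
G :  0  1  0  1  0  1  0  1  0  1  0  1  0  1  0  1  0  1  0
G_B(18) = 0.
Combined Grundy value = 0 ⊕ 0 = 0.
A winning move leaves total XOR = 0, i.e. changes one component's Grundy value g to g ⊕ X where X is the current total.
Stack A: target g' = 0⊕0 = 0, but every legal move changes the Grundy value (mex property), so 0 moves.
Stack B: target g' = 0⊕0 = 0, but every legal move changes the Grundy value (mex property), so 0 moves.

0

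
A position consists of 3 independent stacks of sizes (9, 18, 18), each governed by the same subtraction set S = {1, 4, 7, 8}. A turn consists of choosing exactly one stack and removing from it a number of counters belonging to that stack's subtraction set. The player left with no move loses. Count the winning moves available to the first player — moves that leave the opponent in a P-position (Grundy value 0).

All stacks use S = {1, 4, 7, 8}:
n :  0  1  2  3  4  5  6  7  8  9 10 11 12 13 14 15 16 17 18
G :  0  1  0  1  2  0  1  2  3  2  3  0  1  3  0  1  0  1  2
Stack A: G(9) = 2.
Stack B: G(18) = 2.
Stack C: G(18) = 2.
Combined Grundy value = 2 ⊕ 2 ⊕ 2 = 2.
A winning move leaves total XOR = 0, i.e. changes one component's Grundy value g to g ⊕ X where X is the current total.
Stack A: need g' = 2⊕2 = 0. Options: 9−1→G=3, 9−4→G=0, 9−7→G=0, 9−8→G=1. Hits: 2.
Stack B: need g' = 2⊕2 = 0. Options: 18−1→G=1, 18−4→G=0, 18−7→G=0, 18−8→G=3. Hits: 2.
Stack C: need g' = 2⊕2 = 0. Options: 18−1→G=1, 18−4→G=0, 18−7→G=0, 18−8→G=3. Hits: 2.

6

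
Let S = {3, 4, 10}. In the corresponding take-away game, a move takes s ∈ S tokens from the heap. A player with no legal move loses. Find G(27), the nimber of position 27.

2

G(0) = 0
G(1) = mex{} = 0
G(2) = mex{} = 0
G(3) = mex{0} = 1
G(4) = mex{0,0} = 1
G(5) = mex{0,0} = 1
G(6) = mex{1,0} = 2
G(7) = mex{1,1} = 0
G(8) = mex{1,1} = 0
G(9) = mex{2,1} = 0
G(10) = mex{0,2,0} = 1
G(11) = mex{0,0,0} = 1
G(12) = mex{0,0,0} = 1
G(13) = mex{1,0,1} = 2
G(14) = mex{1,1,1} = 0
G(15) = mex{1,1,1} = 0
G(16) = mex{2,1,2} = 0
G(17) = mex{0,2,0} = 1
G(18) = mex{0,0,0} = 1
G(19) = mex{0,0,0} = 1
G(20) = mex{1,0,1} = 2
G(21) = mex{1,1,1} = 0
G(22) = mex{1,1,1} = 0
G(23) = mex{2,1,2} = 0
G(24) = mex{0,2,0} = 1
G(25) = mex{0,0,0} = 1
G(26) = mex{0,0,0} = 1
G(27) = mex{1,0,1} = 2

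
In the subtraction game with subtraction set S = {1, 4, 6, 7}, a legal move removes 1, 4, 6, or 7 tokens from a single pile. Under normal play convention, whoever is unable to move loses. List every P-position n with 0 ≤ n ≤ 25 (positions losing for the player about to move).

0, 2, 5, 10, 13, 15, 18, 23

G(0) = 0
G(1) = mex{0} = 1
G(2) = mex{1} = 0
G(3) = mex{0} = 1
G(4) = mex{1,0} = 2
G(5) = mex{2,1} = 0
G(6) = mex{0,0,0} = 1
G(7) = mex{1,1,1,0} = 2
G(8) = mex{2,2,0,1} = 3
G(9) = mex{3,0,1,0} = 2
G(10) = mex{2,1,2,1} = 0
G(11) = mex{0,2,0,2} = 1
G(12) = mex{1,3,1,0} = 2
G(13) = mex{2,2,2,1} = 0
G(14) = mex{0,0,3,2} = 1
G(15) = mex{1,1,2,3} = 0
G(16) = mex{0,2,0,2} = 1
G(17) = mex{1,0,1,0} = 2
G(18) = mex{2,1,2,1} = 0
G(19) = mex{0,0,0,2} = 1
G(20) = mex{1,1,1,0} = 2
G(21) = mex{2,2,0,1} = 3
G(22) = mex{3,0,1,0} = 2
G(23) = mex{2,1,2,1} = 0
G(24) = mex{0,2,0,2} = 1
G(25) = mex{1,3,1,0} = 2
P-positions are exactly the n with G(n) = 0.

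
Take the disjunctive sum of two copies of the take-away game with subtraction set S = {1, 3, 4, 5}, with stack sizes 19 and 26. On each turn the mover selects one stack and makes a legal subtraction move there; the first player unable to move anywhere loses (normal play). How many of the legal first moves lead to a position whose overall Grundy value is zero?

All stacks use S = {1, 3, 4, 5}:
n :  0  1  2  3  4  5  6  7  8  9 10 11 12 13 14 15 16 17 18 19 20 21 22 23 24 25 26
G :  0  1  0  1  2  3  2  3  0  1  0  1  2  3  2  3  0  1  0  1  2  3  2  3  0  1  0
Stack A: G(19) = 1.
Stack B: G(26) = 0.
Combined Grundy value = 1 ⊕ 0 = 1.
A winning move leaves total XOR = 0, i.e. changes one component's Grundy value g to g ⊕ X where X is the current total.
Stack A: need g' = 1⊕1 = 0. Options: 19−1→G=0, 19−3→G=0, 19−4→G=3, 19−5→G=2. Hits: 2.
Stack B: need g' = 0⊕1 = 1. Options: 26−1→G=1, 26−3→G=3, 26−4→G=2, 26−5→G=3. Hits: 1.

3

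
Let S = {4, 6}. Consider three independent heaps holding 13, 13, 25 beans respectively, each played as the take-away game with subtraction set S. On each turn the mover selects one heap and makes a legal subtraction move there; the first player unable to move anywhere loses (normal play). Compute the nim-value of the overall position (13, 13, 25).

All heaps use S = {4, 6}:
G(0) = 0
G(1) = mex{} = 0
G(2) = mex{} = 0
G(3) = mex{} = 0
G(4) = mex{0} = 1
G(5) = mex{0} = 1
G(6) = mex{0,0} = 1
G(7) = mex{0,0} = 1
G(8) = mex{1,0} = 2
G(9) = mex{1,0} = 2
G(10) = mex{1,1} = 0
G(11) = mex{1,1} = 0
G(12) = mex{2,1} = 0
G(13) = mex{2,1} = 0
G(14) = mex{0,2} = 1
G(15) = mex{0,2} = 1
G(16) = mex{0,0} = 1
G(17) = mex{0,0} = 1
G(18) = mex{1,0} = 2
G(19) = mex{1,0} = 2
G(20) = mex{1,1} = 0
G(21) = mex{1,1} = 0
G(22) = mex{2,1} = 0
G(23) = mex{2,1} = 0
G(24) = mex{0,2} = 1
G(25) = mex{0,2} = 1
Heap A: G(13) = 0.
Heap B: G(13) = 0.
Heap C: G(25) = 1.
Combined Grundy value = 0 ⊕ 0 ⊕ 1 = 1.

1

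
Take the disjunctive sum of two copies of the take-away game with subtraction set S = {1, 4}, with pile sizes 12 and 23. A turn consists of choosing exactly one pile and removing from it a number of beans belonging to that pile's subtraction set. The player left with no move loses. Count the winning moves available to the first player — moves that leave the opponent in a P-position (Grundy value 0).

3

All piles use S = {1, 4}:
G(0) = 0
G(1) = mex{0} = 1
G(2) = mex{1} = 0
G(3) = mex{0} = 1
G(4) = mex{1,0} = 2
G(5) = mex{2,1} = 0
G(6) = mex{0,0} = 1
G(7) = mex{1,1} = 0
G(8) = mex{0,2} = 1
G(9) = mex{1,0} = 2
G(10) = mex{2,1} = 0
G(11) = mex{0,0} = 1
G(12) = mex{1,1} = 0
G(13) = mex{0,2} = 1
G(14) = mex{1,0} = 2
G(15) = mex{2,1} = 0
G(16) = mex{0,0} = 1
G(17) = mex{1,1} = 0
G(18) = mex{0,2} = 1
G(19) = mex{1,0} = 2
G(20) = mex{2,1} = 0
G(21) = mex{0,0} = 1
G(22) = mex{1,1} = 0
G(23) = mex{0,2} = 1
Pile A: G(12) = 0.
Pile B: G(23) = 1.
Combined Grundy value = 0 ⊕ 1 = 1.
A winning move leaves total XOR = 0, i.e. changes one component's Grundy value g to g ⊕ X where X is the current total.
Pile A: need g' = 0⊕1 = 1. Options: 12−1→G=1, 12−4→G=1. Hits: 2.
Pile B: need g' = 1⊕1 = 0. Options: 23−1→G=0, 23−4→G=2. Hits: 1.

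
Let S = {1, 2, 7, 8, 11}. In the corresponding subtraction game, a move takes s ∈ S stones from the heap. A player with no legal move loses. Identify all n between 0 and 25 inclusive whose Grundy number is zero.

0, 3, 6, 9, 12, 15, 18, 21, 24

n :  0  1  2  3  4  5  6  7  8  9 10 11 12 13 14 15 16 17 18 19 20 21 22 23 24 25
G :  0  1  2  0  1  2  0  1  2  0  1  2  0  1  2  0  1  2  0  1  2  0  1  2  0  1
P-positions are exactly the n with G(n) = 0.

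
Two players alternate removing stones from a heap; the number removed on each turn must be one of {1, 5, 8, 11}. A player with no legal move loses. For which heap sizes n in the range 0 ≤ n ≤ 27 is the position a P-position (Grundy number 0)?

G(0) = 0
G(1) = mex{0} = 1
G(2) = mex{1} = 0
G(3) = mex{0} = 1
G(4) = mex{1} = 0
G(5) = mex{0,0} = 1
G(6) = mex{1,1} = 0
G(7) = mex{0,0} = 1
G(8) = mex{1,1,0} = 2
G(9) = mex{2,0,1} = 3
G(10) = mex{3,1,0} = 2
G(11) = mex{2,0,1,0} = 3
G(12) = mex{3,1,0,1} = 2
G(13) = mex{2,2,1,0} = 3
G(14) = mex{3,3,0,1} = 2
G(15) = mex{2,2,1,0} = 3
G(16) = mex{3,3,2,1} = 0
G(17) = mex{0,2,3,0} = 1
G(18) = mex{1,3,2,1} = 0
G(19) = mex{0,2,3,2} = 1
G(20) = mex{1,3,2,3} = 0
G(21) = mex{0,0,3,2} = 1
G(22) = mex{1,1,2,3} = 0
G(23) = mex{0,0,3,2} = 1
G(24) = mex{1,1,0,3} = 2
G(25) = mex{2,0,1,2} = 3
G(26) = mex{3,1,0,3} = 2
G(27) = mex{2,0,1,0} = 3
P-positions are exactly the n with G(n) = 0.

0, 2, 4, 6, 16, 18, 20, 22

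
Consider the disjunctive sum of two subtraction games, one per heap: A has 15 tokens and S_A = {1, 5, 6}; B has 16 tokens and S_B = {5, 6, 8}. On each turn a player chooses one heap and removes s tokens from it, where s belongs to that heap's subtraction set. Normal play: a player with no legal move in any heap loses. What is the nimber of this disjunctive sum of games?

0

Heap A, S = {1, 5, 6}:
n :  0  1  2  3  4  5  6  7  8  9 10 11 12 13 14 15
G :  0  1  0  1  0  1  2  3  2  3  2  0  1  0  1  0
G_A(15) = 0.
Heap B, S = {5, 6, 8}:
G(0) = 0
G(1) = mex{} = 0
G(2) = mex{} = 0
G(3) = mex{} = 0
G(4) = mex{} = 0
G(5) = mex{0} = 1
G(6) = mex{0,0} = 1
G(7) = mex{0,0} = 1
G(8) = mex{0,0,0} = 1
G(9) = mex{0,0,0} = 1
G(10) = mex{1,0,0} = 2
G(11) = mex{1,1,0} = 2
G(12) = mex{1,1,0} = 2
G(13) = mex{1,1,1} = 0
G(14) = mex{1,1,1} = 0
G(15) = mex{2,1,1} = 0
G(16) = mex{2,2,1} = 0
G_B(16) = 0.
Combined Grundy value = 0 ⊕ 0 = 0.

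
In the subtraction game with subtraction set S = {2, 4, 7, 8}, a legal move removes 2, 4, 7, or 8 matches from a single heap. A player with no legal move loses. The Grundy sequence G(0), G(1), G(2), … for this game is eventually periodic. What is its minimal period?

n :  0  1  2  3  4  5  6  7  8  9 10 11 12 13 14 15 16 17 18 19 20 21 22 23
G :  0  0  1  1  2  2  0  3  1  4  2  0  0  1  1  2  2  0  3  1  4  2  0  0
G(n+11) = G(n) holds for n = 0,…,7 (a full window of length max(S) = 8), so the sequence is purely periodic with period 11.

11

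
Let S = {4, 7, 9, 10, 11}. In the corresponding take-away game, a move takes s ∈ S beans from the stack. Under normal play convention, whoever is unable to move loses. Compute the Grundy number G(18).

0

n :  0  1  2  3  4  5  6  7  8  9 10 11 12 13 14 15 16 17 18
G :  0  0  0  0  1  1  1  1  2  2  2  2  3  3  3  0  0  0  0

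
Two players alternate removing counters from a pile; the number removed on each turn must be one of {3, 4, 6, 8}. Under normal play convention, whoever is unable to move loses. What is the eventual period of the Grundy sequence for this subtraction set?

11

n :  0  1  2  3  4  5  6  7  8  9 10 11 12 13 14 15 16 17 18 19 20 21 22 23
G :  0  0  0  1  1  1  2  2  2  3  3  0  0  0  1  1  1  2  2  2  3  3  0  0
G(n+11) = G(n) holds for n = 0,…,7 (a full window of length max(S) = 8), so the sequence is purely periodic with period 11.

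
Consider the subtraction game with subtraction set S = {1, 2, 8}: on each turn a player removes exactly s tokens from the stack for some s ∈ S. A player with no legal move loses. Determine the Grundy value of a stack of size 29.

2

n :  0  1  2  3  4  5  6  7  8  9 10 11 12 13 14 15 16 17 18 19 20 21 22 23 24 25 26 27 28 29
G :  0  1  2  0  1  2  0  1  2  0  1  2  0  1  2  0  1  2  0  1  2  0  1  2  0  1  2  0  1  2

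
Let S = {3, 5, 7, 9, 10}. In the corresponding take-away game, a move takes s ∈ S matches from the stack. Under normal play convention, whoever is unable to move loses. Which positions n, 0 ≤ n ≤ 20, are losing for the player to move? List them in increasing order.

n :  0  1  2  3  4  5  6  7  8  9 10 11 12 13 14 15 16 17 18 19 20
G :  0  0  0  1  1  1  2  2  2  3  3  3  4  0  0  0  1  1  1  2  2
P-positions are exactly the n with G(n) = 0.

0, 1, 2, 13, 14, 15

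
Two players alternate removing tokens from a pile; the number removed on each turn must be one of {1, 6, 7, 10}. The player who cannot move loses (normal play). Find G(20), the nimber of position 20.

3

G(0) = 0
G(1) = mex{0} = 1
G(2) = mex{1} = 0
G(3) = mex{0} = 1
G(4) = mex{1} = 0
G(5) = mex{0} = 1
G(6) = mex{1,0} = 2
G(7) = mex{2,1,0} = 3
G(8) = mex{3,0,1} = 2
G(9) = mex{2,1,0} = 3
G(10) = mex{3,0,1,0} = 2
G(11) = mex{2,1,0,1} = 3
G(12) = mex{3,2,1,0} = 4
G(13) = mex{4,3,2,1} = 0
G(14) = mex{0,2,3,0} = 1
G(15) = mex{1,3,2,1} = 0
G(16) = mex{0,2,3,2} = 1
G(17) = mex{1,3,2,3} = 0
G(18) = mex{0,4,3,2} = 1
G(19) = mex{1,0,4,3} = 2
G(20) = mex{2,1,0,2} = 3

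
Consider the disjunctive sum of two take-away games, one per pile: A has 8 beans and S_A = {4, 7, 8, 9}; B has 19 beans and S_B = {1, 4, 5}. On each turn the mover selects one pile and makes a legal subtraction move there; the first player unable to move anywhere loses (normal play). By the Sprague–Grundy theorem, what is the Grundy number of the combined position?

3

Pile A, S = {4, 7, 8, 9}:
G(0) = 0
G(1) = mex{} = 0
G(2) = mex{} = 0
G(3) = mex{} = 0
G(4) = mex{0} = 1
G(5) = mex{0} = 1
G(6) = mex{0} = 1
G(7) = mex{0,0} = 1
G(8) = mex{1,0,0} = 2
G_A(8) = 2.
Pile B, S = {1, 4, 5}:
G(0) = 0
G(1) = mex{0} = 1
G(2) = mex{1} = 0
G(3) = mex{0} = 1
G(4) = mex{1,0} = 2
G(5) = mex{2,1,0} = 3
G(6) = mex{3,0,1} = 2
G(7) = mex{2,1,0} = 3
G(8) = mex{3,2,1} = 0
G(9) = mex{0,3,2} = 1
G(10) = mex{1,2,3} = 0
G(11) = mex{0,3,2} = 1
G(12) = mex{1,0,3} = 2
G(13) = mex{2,1,0} = 3
G(14) = mex{3,0,1} = 2
G(15) = mex{2,1,0} = 3
G(16) = mex{3,2,1} = 0
G(17) = mex{0,3,2} = 1
G(18) = mex{1,2,3} = 0
G(19) = mex{0,3,2} = 1
G_B(19) = 1.
Combined Grundy value = 2 ⊕ 1 = 3.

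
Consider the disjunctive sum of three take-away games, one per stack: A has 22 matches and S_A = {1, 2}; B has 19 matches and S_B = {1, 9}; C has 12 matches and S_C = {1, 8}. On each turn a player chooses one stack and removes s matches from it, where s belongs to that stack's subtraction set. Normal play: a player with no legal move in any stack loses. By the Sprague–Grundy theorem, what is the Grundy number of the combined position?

Stack A, S = {1, 2}:
G(0) = 0
G(1) = mex{0} = 1
G(2) = mex{1,0} = 2
G(3) = mex{2,1} = 0
G(4) = mex{0,2} = 1
G(5) = mex{1,0} = 2
G(6) = mex{2,1} = 0
G(7) = mex{0,2} = 1
G(8) = mex{1,0} = 2
G(9) = mex{2,1} = 0
G(10) = mex{0,2} = 1
G(11) = mex{1,0} = 2
G(12) = mex{2,1} = 0
G(13) = mex{0,2} = 1
G(14) = mex{1,0} = 2
G(15) = mex{2,1} = 0
G(16) = mex{0,2} = 1
G(17) = mex{1,0} = 2
G(18) = mex{2,1} = 0
G(19) = mex{0,2} = 1
G(20) = mex{1,0} = 2
G(21) = mex{2,1} = 0
G(22) = mex{0,2} = 1
G_A(22) = 1.
Stack B, S = {1, 9}:
n :  0  1  2  3  4  5  6  7  8  9 10 11 12 13 14 15 16 17 18 19
G :  0  1  0  1  0  1  0  1  0  1  0  1  0  1  0  1  0  1  0  1
G_B(19) = 1.
Stack C, S = {1, 8}:
G(0) = 0
G(1) = mex{0} = 1
G(2) = mex{1} = 0
G(3) = mex{0} = 1
G(4) = mex{1} = 0
G(5) = mex{0} = 1
G(6) = mex{1} = 0
G(7) = mex{0} = 1
G(8) = mex{1,0} = 2
G(9) = mex{2,1} = 0
G(10) = mex{0,0} = 1
G(11) = mex{1,1} = 0
G(12) = mex{0,0} = 1
G_C(12) = 1.
Combined Grundy value = 1 ⊕ 1 ⊕ 1 = 1.

1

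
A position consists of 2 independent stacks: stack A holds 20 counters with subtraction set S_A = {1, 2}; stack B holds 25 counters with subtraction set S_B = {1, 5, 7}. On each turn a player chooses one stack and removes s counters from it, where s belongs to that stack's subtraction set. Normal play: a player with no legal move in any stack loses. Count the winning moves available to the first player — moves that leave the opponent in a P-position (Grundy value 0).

Stack A, S = {1, 2}:
n :  0  1  2  3  4  5  6  7  8  9 10 11 12 13 14 15 16 17 18 19 20
G :  0  1  2  0  1  2  0  1  2  0  1  2  0  1  2  0  1  2  0  1  2
G_A(20) = 2.
Stack B, S = {1, 5, 7}:
G(0) = 0
G(1) = mex{0} = 1
G(2) = mex{1} = 0
G(3) = mex{0} = 1
G(4) = mex{1} = 0
G(5) = mex{0,0} = 1
G(6) = mex{1,1} = 0
G(7) = mex{0,0,0} = 1
G(8) = mex{1,1,1} = 0
G(9) = mex{0,0,0} = 1
G(10) = mex{1,1,1} = 0
G(11) = mex{0,0,0} = 1
G(12) = mex{1,1,1} = 0
G(13) = mex{0,0,0} = 1
G(14) = mex{1,1,1} = 0
G(15) = mex{0,0,0} = 1
G(16) = mex{1,1,1} = 0
G(17) = mex{0,0,0} = 1
G(18) = mex{1,1,1} = 0
G(19) = mex{0,0,0} = 1
G(20) = mex{1,1,1} = 0
G(21) = mex{0,0,0} = 1
G(22) = mex{1,1,1} = 0
G(23) = mex{0,0,0} = 1
G(24) = mex{1,1,1} = 0
G(25) = mex{0,0,0} = 1
G_B(25) = 1.
Combined Grundy value = 2 ⊕ 1 = 3.
A winning move leaves total XOR = 0, i.e. changes one component's Grundy value g to g ⊕ X where X is the current total.
Stack A: need g' = 2⊕3 = 1. Options: 20−1→G=1, 20−2→G=0. Hits: 1.
Stack B: need g' = 1⊕3 = 2. Options: 25−1→G=0, 25−5→G=0, 25−7→G=0. Hits: 0.

1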